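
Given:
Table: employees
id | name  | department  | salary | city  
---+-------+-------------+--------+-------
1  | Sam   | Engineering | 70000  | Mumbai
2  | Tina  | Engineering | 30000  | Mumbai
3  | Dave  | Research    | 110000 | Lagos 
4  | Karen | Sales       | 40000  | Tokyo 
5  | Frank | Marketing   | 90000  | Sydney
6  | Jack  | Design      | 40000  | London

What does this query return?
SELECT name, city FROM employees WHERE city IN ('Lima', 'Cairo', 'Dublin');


Filtering: city IN ('Lima', 'Cairo', 'Dublin')
Matching: 0 rows

Empty result set (0 rows)


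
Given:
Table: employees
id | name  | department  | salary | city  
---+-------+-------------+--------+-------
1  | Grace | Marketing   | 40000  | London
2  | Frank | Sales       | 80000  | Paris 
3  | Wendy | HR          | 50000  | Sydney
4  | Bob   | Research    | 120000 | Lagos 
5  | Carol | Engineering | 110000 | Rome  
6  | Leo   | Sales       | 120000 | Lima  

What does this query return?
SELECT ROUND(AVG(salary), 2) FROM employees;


SUM(salary) = 520000
COUNT = 6
ROUND(AVG, 2) = ROUND(520000 / 6, 2) = 86666.67

86666.67


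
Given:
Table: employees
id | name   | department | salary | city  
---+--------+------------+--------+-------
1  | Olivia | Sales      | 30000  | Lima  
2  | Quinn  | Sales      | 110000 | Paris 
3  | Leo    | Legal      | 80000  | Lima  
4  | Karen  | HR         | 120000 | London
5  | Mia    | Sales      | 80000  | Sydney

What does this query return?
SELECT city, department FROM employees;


Projecting columns: city, department

5 rows:
Lima, Sales
Paris, Sales
Lima, Legal
London, HR
Sydney, Sales


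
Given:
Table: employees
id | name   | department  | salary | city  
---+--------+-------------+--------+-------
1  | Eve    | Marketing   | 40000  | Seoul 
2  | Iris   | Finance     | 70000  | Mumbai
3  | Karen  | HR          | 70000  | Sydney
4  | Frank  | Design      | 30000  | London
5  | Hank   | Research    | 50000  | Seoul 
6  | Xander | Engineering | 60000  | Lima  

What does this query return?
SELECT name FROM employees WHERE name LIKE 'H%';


LIKE 'H%' matches names starting with 'H'
Matching: 1

1 rows:
Hank


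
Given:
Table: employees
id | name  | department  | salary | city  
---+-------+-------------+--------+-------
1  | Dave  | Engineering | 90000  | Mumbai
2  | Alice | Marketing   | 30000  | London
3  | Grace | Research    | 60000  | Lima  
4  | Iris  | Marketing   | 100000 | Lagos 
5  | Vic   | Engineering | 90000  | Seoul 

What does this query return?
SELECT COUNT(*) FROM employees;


COUNT(*) counts all rows

5


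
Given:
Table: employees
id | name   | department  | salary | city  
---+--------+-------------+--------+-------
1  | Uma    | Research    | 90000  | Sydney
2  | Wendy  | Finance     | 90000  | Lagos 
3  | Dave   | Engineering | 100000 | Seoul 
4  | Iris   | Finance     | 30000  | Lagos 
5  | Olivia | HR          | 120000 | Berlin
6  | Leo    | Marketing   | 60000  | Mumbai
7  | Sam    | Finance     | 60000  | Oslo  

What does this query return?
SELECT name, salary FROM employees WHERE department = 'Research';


Filtering: department = 'Research'
Matching rows: 1

1 rows:
Uma, 90000


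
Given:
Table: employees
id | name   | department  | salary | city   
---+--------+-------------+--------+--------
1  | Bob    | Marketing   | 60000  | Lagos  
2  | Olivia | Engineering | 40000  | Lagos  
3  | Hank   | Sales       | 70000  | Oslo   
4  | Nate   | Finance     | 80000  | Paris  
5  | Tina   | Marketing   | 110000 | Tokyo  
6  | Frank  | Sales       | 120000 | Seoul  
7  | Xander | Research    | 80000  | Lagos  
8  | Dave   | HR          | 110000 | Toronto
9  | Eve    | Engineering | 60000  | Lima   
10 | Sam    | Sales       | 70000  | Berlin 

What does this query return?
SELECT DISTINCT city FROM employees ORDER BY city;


All 'city' values (row order): Lagos, Lagos, Oslo, Paris, Tokyo, Seoul, Lagos, Toronto, Lima, Berlin
Removing duplicates leaves 8 unique value(s).

8 values:
Berlin
Lagos
Lima
Oslo
Paris
Seoul
Tokyo
Toronto


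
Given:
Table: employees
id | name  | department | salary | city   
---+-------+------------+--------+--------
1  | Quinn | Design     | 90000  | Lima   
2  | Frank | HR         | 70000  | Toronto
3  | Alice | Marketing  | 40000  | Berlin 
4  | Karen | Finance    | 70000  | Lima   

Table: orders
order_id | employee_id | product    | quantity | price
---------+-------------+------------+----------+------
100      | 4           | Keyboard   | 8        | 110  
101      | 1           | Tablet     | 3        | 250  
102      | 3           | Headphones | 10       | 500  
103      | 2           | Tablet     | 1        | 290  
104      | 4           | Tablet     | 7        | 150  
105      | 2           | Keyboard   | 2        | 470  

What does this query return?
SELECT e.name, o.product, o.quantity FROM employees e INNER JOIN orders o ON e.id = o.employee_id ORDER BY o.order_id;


Joining employees.id = orders.employee_id:
  employee Karen (id=4) -> order Keyboard
  employee Quinn (id=1) -> order Tablet
  employee Alice (id=3) -> order Headphones
  employee Frank (id=2) -> order Tablet
  employee Karen (id=4) -> order Tablet
  employee Frank (id=2) -> order Keyboard


6 rows:
Karen, Keyboard, 8
Quinn, Tablet, 3
Alice, Headphones, 10
Frank, Tablet, 1
Karen, Tablet, 7
Frank, Keyboard, 2


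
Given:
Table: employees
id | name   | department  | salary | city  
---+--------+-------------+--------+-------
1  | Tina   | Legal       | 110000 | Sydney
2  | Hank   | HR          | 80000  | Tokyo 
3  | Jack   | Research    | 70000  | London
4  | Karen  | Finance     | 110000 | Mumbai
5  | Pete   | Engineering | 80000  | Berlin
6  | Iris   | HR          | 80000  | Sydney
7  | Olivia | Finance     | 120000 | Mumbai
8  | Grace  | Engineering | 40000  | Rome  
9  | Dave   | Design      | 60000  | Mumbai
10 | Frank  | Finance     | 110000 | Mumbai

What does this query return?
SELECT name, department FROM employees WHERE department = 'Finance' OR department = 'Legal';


Filtering: department = 'Finance' OR 'Legal'
Matching: 4 rows

4 rows:
Tina, Legal
Karen, Finance
Olivia, Finance
Frank, Finance


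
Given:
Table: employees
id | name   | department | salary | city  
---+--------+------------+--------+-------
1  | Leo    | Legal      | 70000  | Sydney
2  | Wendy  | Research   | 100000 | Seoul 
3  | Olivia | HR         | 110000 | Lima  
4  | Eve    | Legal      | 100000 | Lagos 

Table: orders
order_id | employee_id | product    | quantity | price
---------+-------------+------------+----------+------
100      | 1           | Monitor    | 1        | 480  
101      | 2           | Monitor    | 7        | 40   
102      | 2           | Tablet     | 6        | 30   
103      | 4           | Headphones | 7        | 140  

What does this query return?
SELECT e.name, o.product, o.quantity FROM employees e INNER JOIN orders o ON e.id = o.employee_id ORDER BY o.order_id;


Joining employees.id = orders.employee_id:
  employee Leo (id=1) -> order Monitor
  employee Wendy (id=2) -> order Monitor
  employee Wendy (id=2) -> order Tablet
  employee Eve (id=4) -> order Headphones


4 rows:
Leo, Monitor, 1
Wendy, Monitor, 7
Wendy, Tablet, 6
Eve, Headphones, 7


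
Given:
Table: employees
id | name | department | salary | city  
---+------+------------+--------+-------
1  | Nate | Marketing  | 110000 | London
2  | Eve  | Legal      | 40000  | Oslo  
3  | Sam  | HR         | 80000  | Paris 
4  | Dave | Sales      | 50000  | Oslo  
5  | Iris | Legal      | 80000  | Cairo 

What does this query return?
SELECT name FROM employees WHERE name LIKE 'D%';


LIKE 'D%' matches names starting with 'D'
Matching: 1

1 rows:
Dave


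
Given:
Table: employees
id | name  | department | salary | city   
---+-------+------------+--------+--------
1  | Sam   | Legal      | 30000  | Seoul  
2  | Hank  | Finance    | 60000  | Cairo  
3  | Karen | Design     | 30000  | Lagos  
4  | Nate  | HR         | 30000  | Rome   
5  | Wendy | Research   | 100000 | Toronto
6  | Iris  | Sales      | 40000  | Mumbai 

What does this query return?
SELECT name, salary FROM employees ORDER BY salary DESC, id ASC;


Sorting by salary DESC, then id ASC for ties

6 rows:
Wendy, 100000
Hank, 60000
Iris, 40000
Sam, 30000
Karen, 30000
Nate, 30000


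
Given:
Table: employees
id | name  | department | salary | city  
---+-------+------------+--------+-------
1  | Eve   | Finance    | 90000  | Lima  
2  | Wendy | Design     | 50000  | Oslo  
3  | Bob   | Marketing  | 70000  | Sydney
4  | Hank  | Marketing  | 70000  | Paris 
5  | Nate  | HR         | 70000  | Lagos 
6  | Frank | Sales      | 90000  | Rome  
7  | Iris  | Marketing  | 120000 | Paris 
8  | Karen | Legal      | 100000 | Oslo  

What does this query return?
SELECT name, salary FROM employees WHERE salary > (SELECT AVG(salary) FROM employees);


Subquery: AVG(salary) = 82500.0
Filtering: salary > 82500.0
  Eve (90000) -> MATCH
  Frank (90000) -> MATCH
  Iris (120000) -> MATCH
  Karen (100000) -> MATCH


4 rows:
Eve, 90000
Frank, 90000
Iris, 120000
Karen, 100000


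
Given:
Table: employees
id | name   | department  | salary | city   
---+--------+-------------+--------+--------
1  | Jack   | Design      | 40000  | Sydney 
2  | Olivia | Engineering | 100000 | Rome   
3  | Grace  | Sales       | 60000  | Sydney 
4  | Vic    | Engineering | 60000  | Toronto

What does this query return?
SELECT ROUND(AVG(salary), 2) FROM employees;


SUM(salary) = 260000
COUNT = 4
ROUND(AVG, 2) = ROUND(260000 / 4, 2) = 65000.0

65000.0


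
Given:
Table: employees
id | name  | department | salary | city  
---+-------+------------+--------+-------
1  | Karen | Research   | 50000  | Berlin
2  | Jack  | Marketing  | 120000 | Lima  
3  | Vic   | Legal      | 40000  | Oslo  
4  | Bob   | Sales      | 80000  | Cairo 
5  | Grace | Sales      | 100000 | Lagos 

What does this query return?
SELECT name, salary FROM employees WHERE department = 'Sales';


Filtering: department = 'Sales'
Matching rows: 2

2 rows:
Bob, 80000
Grace, 100000


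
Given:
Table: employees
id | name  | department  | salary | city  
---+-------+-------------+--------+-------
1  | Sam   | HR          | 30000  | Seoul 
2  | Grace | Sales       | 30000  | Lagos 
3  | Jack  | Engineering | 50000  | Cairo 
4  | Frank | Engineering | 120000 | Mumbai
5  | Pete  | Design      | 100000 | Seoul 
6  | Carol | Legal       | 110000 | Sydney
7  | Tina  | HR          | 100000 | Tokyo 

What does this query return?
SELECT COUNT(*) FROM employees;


COUNT(*) counts all rows

7


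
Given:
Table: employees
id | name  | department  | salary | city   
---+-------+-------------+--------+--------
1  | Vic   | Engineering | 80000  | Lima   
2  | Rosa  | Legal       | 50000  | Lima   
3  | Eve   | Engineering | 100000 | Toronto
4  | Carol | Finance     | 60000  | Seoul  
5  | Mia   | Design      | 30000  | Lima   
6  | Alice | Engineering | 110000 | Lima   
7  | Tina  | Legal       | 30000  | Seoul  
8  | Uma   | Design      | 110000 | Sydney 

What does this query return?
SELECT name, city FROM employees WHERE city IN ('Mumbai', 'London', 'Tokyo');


Filtering: city IN ('Mumbai', 'London', 'Tokyo')
Matching: 0 rows

Empty result set (0 rows)


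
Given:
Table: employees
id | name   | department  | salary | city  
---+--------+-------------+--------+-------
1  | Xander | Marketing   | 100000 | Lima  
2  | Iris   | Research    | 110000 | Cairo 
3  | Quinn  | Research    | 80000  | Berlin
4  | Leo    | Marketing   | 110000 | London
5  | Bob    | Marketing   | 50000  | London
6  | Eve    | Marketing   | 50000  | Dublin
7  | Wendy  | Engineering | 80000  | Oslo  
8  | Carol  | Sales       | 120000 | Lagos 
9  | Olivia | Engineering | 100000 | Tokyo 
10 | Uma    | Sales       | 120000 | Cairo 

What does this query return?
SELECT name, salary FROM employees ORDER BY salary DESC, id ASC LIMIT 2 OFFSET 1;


Sort by salary DESC (id ASC tiebreak), then skip 1 and take 2
Rows 2 through 3

2 rows:
Uma, 120000
Iris, 110000


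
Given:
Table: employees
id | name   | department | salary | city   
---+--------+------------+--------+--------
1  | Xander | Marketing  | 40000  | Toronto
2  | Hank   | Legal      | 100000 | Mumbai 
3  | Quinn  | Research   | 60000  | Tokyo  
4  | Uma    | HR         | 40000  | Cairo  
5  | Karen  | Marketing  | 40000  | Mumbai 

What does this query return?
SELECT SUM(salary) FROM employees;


SUM(salary) = 40000 + 100000 + 60000 + 40000 + 40000 = 280000

280000


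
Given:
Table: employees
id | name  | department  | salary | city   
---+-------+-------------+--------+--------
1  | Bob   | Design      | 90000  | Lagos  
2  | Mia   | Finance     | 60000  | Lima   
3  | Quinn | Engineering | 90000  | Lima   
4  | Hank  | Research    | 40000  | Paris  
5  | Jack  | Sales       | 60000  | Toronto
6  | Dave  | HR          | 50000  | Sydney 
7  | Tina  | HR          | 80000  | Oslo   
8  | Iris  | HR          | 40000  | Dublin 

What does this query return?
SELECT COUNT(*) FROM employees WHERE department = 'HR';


Counting rows where department = 'HR'
  Dave -> MATCH
  Tina -> MATCH
  Iris -> MATCH


3


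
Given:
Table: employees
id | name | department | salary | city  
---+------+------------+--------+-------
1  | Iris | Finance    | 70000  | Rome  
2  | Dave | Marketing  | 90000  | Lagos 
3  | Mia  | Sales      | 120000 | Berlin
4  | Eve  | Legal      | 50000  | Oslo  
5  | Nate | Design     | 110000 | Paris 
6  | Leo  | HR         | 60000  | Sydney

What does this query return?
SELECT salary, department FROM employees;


Projecting columns: salary, department

6 rows:
70000, Finance
90000, Marketing
120000, Sales
50000, Legal
110000, Design
60000, HR


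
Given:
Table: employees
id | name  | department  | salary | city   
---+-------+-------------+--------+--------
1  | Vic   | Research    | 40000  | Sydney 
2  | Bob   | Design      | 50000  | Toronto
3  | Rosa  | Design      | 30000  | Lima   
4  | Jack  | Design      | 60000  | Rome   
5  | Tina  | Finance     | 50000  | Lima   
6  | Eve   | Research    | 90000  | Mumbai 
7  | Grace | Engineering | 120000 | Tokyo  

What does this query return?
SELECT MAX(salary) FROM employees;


Salaries: 40000, 50000, 30000, 60000, 50000, 90000, 120000
MAX = 120000

120000


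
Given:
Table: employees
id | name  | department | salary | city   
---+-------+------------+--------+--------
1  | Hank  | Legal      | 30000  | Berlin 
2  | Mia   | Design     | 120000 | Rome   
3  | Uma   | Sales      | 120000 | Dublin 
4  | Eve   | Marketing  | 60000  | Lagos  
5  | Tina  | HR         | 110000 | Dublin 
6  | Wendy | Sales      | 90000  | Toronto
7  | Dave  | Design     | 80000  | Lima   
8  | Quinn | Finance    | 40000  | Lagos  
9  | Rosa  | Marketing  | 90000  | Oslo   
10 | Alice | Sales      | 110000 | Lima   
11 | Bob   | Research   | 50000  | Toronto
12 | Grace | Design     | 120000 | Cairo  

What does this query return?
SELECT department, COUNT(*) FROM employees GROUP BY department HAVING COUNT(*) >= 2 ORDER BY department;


Groups with count >= 2:
  Design: 3 -> PASS
  Marketing: 2 -> PASS
  Sales: 3 -> PASS
  Finance: 1 -> filtered out
  HR: 1 -> filtered out
  Legal: 1 -> filtered out
  Research: 1 -> filtered out


3 groups:
Design, 3
Marketing, 2
Sales, 3


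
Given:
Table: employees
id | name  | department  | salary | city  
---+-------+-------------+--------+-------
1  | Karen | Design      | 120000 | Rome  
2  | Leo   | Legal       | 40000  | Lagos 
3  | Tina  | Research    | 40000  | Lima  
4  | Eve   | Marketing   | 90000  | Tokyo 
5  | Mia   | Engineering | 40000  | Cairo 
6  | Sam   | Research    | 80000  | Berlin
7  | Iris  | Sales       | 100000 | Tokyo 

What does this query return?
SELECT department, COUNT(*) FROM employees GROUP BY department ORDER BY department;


Assigning each row to its department group:
  Karen -> Design
  Leo -> Legal
  Tina -> Research
  Eve -> Marketing
  Mia -> Engineering
  Sam -> Research
  Iris -> Sales


6 groups:
Design, 1
Engineering, 1
Legal, 1
Marketing, 1
Research, 2
Sales, 1


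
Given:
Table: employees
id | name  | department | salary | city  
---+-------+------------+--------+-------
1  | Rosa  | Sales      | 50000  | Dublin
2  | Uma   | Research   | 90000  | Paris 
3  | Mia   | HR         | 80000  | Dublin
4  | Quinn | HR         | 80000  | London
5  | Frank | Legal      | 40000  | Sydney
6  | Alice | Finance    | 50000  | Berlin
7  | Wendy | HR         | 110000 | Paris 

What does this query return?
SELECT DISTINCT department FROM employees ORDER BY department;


All 'department' values (row order): Sales, Research, HR, HR, Legal, Finance, HR
Removing duplicates leaves 5 unique value(s).

5 values:
Finance
HR
Legal
Research
Sales


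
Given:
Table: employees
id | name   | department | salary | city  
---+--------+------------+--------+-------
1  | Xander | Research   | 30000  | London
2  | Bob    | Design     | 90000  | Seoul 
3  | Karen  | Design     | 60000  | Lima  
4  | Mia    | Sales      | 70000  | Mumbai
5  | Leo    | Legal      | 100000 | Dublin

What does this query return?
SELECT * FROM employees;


SELECT * returns all 5 rows with all columns

5 rows:
1, Xander, Research, 30000, London
2, Bob, Design, 90000, Seoul
3, Karen, Design, 60000, Lima
4, Mia, Sales, 70000, Mumbai
5, Leo, Legal, 100000, Dublin


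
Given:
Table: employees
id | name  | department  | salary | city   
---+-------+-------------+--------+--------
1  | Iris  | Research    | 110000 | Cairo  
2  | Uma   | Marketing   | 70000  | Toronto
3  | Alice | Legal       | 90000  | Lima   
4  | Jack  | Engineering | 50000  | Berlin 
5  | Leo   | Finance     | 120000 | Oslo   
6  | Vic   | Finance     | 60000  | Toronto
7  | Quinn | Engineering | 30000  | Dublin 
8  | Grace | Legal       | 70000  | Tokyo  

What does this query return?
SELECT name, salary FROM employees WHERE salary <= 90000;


Filtering: salary <= 90000
Matching: 6 rows

6 rows:
Uma, 70000
Alice, 90000
Jack, 50000
Vic, 60000
Quinn, 30000
Grace, 70000


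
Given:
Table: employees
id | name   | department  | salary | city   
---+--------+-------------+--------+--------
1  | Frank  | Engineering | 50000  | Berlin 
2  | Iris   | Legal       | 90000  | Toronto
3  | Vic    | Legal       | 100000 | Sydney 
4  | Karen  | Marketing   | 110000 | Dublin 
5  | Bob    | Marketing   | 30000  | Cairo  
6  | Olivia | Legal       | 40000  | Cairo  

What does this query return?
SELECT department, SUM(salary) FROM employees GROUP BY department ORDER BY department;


Summing salary within each department:
  Engineering: 50000 = 50000
  Legal: 90000 + 100000 + 40000 = 230000
  Marketing: 110000 + 30000 = 140000


3 groups:
Engineering, 50000
Legal, 230000
Marketing, 140000


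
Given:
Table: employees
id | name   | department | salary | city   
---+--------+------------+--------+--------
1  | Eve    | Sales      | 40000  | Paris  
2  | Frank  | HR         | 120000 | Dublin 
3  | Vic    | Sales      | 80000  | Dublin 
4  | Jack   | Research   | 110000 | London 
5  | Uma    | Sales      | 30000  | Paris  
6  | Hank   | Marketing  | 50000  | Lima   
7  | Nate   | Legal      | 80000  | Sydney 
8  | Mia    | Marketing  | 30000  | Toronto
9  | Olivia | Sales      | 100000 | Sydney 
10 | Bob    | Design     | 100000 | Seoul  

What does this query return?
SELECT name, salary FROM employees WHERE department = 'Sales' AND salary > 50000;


Filtering: department = 'Sales' AND salary > 50000
Matching: 2 rows

2 rows:
Vic, 80000
Olivia, 100000


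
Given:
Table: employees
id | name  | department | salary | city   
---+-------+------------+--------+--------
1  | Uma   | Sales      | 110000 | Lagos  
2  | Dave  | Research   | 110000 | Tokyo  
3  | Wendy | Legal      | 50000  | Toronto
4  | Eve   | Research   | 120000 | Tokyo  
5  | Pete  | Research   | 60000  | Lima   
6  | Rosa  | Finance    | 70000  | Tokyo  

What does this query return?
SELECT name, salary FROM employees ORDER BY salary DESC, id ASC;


Sorting by salary DESC, then id ASC for ties

6 rows:
Eve, 120000
Uma, 110000
Dave, 110000
Rosa, 70000
Pete, 60000
Wendy, 50000


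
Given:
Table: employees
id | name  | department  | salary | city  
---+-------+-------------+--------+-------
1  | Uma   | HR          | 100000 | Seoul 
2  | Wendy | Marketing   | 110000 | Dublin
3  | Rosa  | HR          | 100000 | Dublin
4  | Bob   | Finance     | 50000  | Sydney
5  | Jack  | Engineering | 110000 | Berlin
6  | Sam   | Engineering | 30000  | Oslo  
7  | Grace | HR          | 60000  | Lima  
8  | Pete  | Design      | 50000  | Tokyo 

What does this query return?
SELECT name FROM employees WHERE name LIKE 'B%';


LIKE 'B%' matches names starting with 'B'
Matching: 1

1 rows:
Bob


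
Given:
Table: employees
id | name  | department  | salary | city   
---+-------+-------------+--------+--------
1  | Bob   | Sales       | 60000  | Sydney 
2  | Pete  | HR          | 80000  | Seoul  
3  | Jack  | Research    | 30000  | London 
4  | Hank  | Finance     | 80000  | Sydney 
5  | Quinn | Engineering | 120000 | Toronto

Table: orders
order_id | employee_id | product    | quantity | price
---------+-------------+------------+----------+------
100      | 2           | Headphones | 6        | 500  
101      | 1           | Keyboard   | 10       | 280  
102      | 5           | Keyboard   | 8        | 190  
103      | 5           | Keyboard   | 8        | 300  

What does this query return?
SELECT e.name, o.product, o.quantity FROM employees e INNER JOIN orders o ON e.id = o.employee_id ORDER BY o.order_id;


Joining employees.id = orders.employee_id:
  employee Pete (id=2) -> order Headphones
  employee Bob (id=1) -> order Keyboard
  employee Quinn (id=5) -> order Keyboard
  employee Quinn (id=5) -> order Keyboard


4 rows:
Pete, Headphones, 6
Bob, Keyboard, 10
Quinn, Keyboard, 8
Quinn, Keyboard, 8


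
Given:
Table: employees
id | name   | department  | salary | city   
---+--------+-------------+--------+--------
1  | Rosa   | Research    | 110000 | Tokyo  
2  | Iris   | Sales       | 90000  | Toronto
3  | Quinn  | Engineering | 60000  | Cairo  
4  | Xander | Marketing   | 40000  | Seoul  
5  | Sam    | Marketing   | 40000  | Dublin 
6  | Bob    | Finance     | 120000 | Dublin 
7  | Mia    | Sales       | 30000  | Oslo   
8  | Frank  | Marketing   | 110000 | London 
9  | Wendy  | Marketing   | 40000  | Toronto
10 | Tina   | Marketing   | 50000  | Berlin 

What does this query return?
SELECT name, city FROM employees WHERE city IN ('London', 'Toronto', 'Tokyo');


Filtering: city IN ('London', 'Toronto', 'Tokyo')
Matching: 4 rows

4 rows:
Rosa, Tokyo
Iris, Toronto
Frank, London
Wendy, Toronto


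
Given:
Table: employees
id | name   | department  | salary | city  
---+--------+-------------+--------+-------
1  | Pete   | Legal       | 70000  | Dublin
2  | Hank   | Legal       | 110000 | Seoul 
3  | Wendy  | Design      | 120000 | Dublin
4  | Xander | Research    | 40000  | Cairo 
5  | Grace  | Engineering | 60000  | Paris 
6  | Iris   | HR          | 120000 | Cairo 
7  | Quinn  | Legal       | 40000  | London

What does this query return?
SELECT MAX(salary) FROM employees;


Salaries: 70000, 110000, 120000, 40000, 60000, 120000, 40000
MAX = 120000

120000


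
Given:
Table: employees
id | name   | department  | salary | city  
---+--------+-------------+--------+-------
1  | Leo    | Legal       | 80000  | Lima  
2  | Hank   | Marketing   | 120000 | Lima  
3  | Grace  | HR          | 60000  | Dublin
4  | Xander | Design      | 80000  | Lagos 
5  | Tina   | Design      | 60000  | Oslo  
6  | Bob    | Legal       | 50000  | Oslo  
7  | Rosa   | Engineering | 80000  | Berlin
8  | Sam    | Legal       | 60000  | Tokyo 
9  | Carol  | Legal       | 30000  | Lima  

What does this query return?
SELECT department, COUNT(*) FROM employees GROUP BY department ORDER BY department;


Assigning each row to its department group:
  Leo -> Legal
  Hank -> Marketing
  Grace -> HR
  Xander -> Design
  Tina -> Design
  Bob -> Legal
  Rosa -> Engineering
  Sam -> Legal
  Carol -> Legal


5 groups:
Design, 2
Engineering, 1
HR, 1
Legal, 4
Marketing, 1


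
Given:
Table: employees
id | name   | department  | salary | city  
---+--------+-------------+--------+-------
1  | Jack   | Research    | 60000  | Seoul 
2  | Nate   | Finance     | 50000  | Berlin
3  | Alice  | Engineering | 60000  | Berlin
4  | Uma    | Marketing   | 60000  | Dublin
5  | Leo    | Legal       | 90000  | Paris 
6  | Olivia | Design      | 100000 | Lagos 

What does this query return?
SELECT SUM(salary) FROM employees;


SUM(salary) = 60000 + 50000 + 60000 + 60000 + 90000 + 100000 = 420000

420000


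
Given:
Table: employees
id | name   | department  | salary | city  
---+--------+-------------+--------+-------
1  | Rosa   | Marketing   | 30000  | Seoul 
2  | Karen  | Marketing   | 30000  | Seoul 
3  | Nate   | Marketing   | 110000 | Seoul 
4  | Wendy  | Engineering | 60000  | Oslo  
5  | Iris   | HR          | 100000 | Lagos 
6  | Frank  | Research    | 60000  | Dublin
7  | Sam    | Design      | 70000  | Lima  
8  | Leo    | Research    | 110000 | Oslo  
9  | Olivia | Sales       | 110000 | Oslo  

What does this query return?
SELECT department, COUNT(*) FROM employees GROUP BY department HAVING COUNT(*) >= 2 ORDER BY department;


Groups with count >= 2:
  Marketing: 3 -> PASS
  Research: 2 -> PASS
  Design: 1 -> filtered out
  Engineering: 1 -> filtered out
  HR: 1 -> filtered out
  Sales: 1 -> filtered out


2 groups:
Marketing, 3
Research, 2


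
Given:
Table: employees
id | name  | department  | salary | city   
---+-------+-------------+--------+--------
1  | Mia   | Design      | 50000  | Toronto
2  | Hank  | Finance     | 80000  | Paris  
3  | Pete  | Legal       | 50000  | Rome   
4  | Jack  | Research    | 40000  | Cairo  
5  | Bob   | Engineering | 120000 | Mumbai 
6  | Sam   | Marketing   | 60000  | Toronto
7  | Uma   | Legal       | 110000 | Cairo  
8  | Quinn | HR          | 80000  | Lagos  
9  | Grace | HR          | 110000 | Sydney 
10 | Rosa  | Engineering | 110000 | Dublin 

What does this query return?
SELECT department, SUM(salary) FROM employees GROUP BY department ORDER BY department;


Summing salary within each department:
  Design: 50000 = 50000
  Engineering: 120000 + 110000 = 230000
  Finance: 80000 = 80000
  HR: 80000 + 110000 = 190000
  Legal: 50000 + 110000 = 160000
  Marketing: 60000 = 60000
  Research: 40000 = 40000


7 groups:
Design, 50000
Engineering, 230000
Finance, 80000
HR, 190000
Legal, 160000
Marketing, 60000
Research, 40000


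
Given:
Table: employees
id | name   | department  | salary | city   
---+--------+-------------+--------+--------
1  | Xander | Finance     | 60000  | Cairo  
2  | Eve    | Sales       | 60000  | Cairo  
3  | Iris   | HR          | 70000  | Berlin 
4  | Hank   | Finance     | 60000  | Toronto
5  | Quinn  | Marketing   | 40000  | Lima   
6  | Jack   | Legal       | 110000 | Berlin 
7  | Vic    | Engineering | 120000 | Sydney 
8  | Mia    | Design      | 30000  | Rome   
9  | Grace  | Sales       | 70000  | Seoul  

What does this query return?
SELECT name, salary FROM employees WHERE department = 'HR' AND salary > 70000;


Filtering: department = 'HR' AND salary > 70000
Matching: 0 rows

Empty result set (0 rows)


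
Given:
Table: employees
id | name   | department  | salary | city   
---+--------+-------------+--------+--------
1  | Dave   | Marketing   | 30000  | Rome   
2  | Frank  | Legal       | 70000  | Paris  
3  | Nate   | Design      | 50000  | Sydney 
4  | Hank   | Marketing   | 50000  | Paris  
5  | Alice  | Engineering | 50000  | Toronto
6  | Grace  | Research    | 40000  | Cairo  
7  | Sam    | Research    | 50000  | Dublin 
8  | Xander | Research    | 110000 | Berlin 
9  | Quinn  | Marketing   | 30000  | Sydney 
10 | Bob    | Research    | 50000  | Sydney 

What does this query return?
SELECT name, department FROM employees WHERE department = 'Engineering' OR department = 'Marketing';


Filtering: department = 'Engineering' OR 'Marketing'
Matching: 4 rows

4 rows:
Dave, Marketing
Hank, Marketing
Alice, Engineering
Quinn, Marketing


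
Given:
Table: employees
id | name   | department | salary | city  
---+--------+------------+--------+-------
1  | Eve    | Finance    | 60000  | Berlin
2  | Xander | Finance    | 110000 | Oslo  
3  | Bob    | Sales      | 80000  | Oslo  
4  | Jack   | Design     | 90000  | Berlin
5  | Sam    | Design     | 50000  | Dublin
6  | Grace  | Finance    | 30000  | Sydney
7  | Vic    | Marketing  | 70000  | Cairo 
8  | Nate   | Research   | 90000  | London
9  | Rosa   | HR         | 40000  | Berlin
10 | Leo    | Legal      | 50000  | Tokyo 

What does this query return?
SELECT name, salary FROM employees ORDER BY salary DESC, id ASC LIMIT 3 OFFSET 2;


Sort by salary DESC (id ASC tiebreak), then skip 2 and take 3
Rows 3 through 5

3 rows:
Nate, 90000
Bob, 80000
Vic, 70000


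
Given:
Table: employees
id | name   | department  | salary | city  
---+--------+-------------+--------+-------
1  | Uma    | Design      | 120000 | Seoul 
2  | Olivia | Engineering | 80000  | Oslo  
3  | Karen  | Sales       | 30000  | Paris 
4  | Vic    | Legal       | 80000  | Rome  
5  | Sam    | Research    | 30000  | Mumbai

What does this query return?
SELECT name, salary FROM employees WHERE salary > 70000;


Filtering: salary > 70000
Matching: 3 rows

3 rows:
Uma, 120000
Olivia, 80000
Vic, 80000


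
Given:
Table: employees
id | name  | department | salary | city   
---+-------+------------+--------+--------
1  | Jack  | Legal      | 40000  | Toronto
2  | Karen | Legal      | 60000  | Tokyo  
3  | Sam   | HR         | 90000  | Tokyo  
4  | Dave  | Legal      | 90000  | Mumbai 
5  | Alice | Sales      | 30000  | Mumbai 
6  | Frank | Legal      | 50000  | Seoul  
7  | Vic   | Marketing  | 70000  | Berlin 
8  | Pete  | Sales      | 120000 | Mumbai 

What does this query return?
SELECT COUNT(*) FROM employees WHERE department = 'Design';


Counting rows where department = 'Design'


0


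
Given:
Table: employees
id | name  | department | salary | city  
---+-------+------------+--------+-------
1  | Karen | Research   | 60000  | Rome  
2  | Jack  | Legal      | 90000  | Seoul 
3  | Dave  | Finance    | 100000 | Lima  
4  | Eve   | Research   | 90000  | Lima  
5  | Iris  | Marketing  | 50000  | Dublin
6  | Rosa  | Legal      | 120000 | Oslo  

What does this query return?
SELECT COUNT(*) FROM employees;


COUNT(*) counts all rows

6


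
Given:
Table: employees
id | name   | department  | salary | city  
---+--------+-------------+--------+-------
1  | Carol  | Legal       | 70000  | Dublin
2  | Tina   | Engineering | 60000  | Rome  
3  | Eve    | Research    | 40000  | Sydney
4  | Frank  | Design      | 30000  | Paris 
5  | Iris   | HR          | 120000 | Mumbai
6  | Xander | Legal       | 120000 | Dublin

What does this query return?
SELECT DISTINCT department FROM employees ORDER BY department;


All 'department' values (row order): Legal, Engineering, Research, Design, HR, Legal
Removing duplicates leaves 5 unique value(s).

5 values:
Design
Engineering
HR
Legal
Research


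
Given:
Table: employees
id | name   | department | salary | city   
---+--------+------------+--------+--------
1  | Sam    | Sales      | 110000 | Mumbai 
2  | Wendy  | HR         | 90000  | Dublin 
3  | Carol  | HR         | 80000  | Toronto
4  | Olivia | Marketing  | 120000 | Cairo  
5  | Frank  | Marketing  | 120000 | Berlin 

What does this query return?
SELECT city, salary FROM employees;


Projecting columns: city, salary

5 rows:
Mumbai, 110000
Dublin, 90000
Toronto, 80000
Cairo, 120000
Berlin, 120000


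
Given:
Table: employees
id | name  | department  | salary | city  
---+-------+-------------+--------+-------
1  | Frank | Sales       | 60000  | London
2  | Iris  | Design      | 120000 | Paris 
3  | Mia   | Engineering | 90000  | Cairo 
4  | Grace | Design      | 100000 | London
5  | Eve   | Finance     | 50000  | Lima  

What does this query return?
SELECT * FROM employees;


SELECT * returns all 5 rows with all columns

5 rows:
1, Frank, Sales, 60000, London
2, Iris, Design, 120000, Paris
3, Mia, Engineering, 90000, Cairo
4, Grace, Design, 100000, London
5, Eve, Finance, 50000, Lima


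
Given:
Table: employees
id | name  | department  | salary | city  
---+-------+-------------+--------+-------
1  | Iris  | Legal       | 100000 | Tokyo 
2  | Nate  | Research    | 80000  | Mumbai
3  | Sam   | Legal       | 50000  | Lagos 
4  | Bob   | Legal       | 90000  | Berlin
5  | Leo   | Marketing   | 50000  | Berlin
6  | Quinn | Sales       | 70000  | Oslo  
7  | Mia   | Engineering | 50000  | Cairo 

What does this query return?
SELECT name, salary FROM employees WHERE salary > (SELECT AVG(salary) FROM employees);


Subquery: AVG(salary) = 70000.0
Filtering: salary > 70000.0
  Iris (100000) -> MATCH
  Nate (80000) -> MATCH
  Bob (90000) -> MATCH


3 rows:
Iris, 100000
Nate, 80000
Bob, 90000


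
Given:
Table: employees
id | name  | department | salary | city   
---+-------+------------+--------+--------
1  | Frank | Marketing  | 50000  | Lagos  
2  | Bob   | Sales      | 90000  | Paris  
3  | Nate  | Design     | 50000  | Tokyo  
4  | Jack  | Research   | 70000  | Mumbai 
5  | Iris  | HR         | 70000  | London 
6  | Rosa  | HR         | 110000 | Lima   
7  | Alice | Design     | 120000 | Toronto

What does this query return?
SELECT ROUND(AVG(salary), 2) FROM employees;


SUM(salary) = 560000
COUNT = 7
ROUND(AVG, 2) = ROUND(560000 / 7, 2) = 80000.0

80000.0


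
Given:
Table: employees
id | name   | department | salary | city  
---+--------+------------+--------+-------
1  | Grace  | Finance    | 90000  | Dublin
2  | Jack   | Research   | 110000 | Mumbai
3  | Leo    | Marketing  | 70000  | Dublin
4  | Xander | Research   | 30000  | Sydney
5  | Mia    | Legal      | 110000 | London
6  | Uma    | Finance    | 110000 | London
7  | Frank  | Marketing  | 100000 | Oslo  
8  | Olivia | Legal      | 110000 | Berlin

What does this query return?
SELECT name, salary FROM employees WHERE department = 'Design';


Filtering: department = 'Design'
Matching rows: 0

Empty result set (0 rows)


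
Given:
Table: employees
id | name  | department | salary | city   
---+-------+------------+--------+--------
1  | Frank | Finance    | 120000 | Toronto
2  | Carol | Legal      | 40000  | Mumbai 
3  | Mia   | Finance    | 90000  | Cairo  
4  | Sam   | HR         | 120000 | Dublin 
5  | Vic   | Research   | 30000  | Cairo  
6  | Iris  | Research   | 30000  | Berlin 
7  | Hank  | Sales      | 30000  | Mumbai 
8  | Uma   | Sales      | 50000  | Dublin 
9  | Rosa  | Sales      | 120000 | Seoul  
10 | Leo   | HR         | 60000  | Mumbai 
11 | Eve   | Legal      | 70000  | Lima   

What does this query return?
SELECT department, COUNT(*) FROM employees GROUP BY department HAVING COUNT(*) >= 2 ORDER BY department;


Groups with count >= 2:
  Finance: 2 -> PASS
  HR: 2 -> PASS
  Legal: 2 -> PASS
  Research: 2 -> PASS
  Sales: 3 -> PASS


5 groups:
Finance, 2
HR, 2
Legal, 2
Research, 2
Sales, 3


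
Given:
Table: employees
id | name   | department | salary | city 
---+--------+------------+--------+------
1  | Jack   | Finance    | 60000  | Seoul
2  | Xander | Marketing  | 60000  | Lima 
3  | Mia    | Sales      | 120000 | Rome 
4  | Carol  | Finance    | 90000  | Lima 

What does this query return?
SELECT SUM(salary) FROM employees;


SUM(salary) = 60000 + 60000 + 120000 + 90000 = 330000

330000


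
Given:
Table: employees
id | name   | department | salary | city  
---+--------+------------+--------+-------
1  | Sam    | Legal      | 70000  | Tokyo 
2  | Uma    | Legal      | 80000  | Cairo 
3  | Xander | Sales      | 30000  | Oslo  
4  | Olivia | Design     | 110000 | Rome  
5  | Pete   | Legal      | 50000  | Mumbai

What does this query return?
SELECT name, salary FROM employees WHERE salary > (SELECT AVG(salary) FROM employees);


Subquery: AVG(salary) = 68000.0
Filtering: salary > 68000.0
  Sam (70000) -> MATCH
  Uma (80000) -> MATCH
  Olivia (110000) -> MATCH


3 rows:
Sam, 70000
Uma, 80000
Olivia, 110000


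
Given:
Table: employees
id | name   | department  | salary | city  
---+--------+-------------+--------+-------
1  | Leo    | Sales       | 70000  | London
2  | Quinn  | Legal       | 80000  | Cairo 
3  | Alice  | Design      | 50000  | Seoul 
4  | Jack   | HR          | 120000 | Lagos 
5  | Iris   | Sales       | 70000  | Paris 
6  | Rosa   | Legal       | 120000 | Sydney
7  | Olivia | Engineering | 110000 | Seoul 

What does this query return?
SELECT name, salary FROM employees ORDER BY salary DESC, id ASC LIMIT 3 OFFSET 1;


Sort by salary DESC (id ASC tiebreak), then skip 1 and take 3
Rows 2 through 4

3 rows:
Rosa, 120000
Olivia, 110000
Quinn, 80000


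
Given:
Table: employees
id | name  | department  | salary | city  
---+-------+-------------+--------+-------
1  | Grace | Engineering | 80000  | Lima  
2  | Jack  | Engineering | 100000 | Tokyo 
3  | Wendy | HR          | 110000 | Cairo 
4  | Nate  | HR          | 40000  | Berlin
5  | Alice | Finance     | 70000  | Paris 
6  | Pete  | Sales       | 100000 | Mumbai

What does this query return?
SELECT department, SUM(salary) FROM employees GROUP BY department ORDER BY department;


Summing salary within each department:
  Engineering: 80000 + 100000 = 180000
  Finance: 70000 = 70000
  HR: 110000 + 40000 = 150000
  Sales: 100000 = 100000


4 groups:
Engineering, 180000
Finance, 70000
HR, 150000
Sales, 100000


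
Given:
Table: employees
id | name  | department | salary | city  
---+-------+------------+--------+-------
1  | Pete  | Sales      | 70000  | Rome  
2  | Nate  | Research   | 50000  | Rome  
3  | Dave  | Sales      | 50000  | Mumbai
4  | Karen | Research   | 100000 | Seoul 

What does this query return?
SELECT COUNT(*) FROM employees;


COUNT(*) counts all rows

4


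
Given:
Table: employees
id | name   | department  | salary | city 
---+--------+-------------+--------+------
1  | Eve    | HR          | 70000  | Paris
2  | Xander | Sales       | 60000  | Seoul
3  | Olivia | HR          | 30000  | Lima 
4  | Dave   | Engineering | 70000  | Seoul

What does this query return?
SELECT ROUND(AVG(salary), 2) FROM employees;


SUM(salary) = 230000
COUNT = 4
ROUND(AVG, 2) = ROUND(230000 / 4, 2) = 57500.0

57500.0


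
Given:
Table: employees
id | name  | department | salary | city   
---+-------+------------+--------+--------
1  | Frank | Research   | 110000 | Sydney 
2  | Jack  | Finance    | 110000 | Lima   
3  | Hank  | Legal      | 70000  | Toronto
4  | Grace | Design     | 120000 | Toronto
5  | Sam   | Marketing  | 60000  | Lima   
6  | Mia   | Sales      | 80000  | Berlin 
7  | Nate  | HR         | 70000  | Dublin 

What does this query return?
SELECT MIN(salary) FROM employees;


Salaries: 110000, 110000, 70000, 120000, 60000, 80000, 70000
MIN = 60000

60000


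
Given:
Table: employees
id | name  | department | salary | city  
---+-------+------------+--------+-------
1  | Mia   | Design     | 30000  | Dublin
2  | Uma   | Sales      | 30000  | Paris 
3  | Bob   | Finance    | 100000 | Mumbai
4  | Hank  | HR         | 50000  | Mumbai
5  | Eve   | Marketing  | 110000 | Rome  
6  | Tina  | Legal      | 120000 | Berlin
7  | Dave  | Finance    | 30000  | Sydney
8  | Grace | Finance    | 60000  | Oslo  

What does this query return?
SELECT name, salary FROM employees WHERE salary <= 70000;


Filtering: salary <= 70000
Matching: 5 rows

5 rows:
Mia, 30000
Uma, 30000
Hank, 50000
Dave, 30000
Grace, 60000


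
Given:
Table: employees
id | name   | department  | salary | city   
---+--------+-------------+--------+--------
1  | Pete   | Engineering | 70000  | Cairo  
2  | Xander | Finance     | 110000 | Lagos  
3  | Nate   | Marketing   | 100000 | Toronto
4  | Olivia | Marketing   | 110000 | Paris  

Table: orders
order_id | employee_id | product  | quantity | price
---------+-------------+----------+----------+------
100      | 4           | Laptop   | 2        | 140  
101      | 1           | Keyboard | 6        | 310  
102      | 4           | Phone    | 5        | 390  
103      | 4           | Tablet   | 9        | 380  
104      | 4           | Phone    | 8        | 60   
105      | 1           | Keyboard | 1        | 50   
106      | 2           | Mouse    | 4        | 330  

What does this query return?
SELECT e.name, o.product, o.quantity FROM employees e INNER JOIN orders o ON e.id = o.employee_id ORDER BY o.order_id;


Joining employees.id = orders.employee_id:
  employee Olivia (id=4) -> order Laptop
  employee Pete (id=1) -> order Keyboard
  employee Olivia (id=4) -> order Phone
  employee Olivia (id=4) -> order Tablet
  employee Olivia (id=4) -> order Phone
  employee Pete (id=1) -> order Keyboard
  employee Xander (id=2) -> order Mouse


7 rows:
Olivia, Laptop, 2
Pete, Keyboard, 6
Olivia, Phone, 5
Olivia, Tablet, 9
Olivia, Phone, 8
Pete, Keyboard, 1
Xander, Mouse, 4
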